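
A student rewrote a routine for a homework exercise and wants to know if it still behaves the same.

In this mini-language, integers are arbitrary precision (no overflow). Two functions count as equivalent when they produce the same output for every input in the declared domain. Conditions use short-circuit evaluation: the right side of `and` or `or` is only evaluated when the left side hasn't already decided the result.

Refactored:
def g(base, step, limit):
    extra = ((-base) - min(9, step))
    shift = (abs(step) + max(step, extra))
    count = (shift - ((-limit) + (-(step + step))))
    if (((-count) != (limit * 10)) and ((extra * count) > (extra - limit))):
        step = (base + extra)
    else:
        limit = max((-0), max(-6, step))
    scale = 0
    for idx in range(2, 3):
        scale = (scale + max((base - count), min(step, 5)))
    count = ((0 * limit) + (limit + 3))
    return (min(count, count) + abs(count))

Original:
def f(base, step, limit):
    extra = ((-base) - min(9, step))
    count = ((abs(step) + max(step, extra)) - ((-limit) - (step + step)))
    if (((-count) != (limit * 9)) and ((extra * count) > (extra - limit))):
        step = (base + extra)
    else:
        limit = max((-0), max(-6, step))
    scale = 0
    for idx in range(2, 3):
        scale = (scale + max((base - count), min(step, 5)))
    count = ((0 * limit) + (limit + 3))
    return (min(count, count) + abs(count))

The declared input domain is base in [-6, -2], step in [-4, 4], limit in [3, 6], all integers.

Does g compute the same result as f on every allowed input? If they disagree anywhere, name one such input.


The edit looks behavioral (`9` became `10`), but over these ranges it never changes the outcome.
Tracing base=-6, step=-4, limit=3: f: extra becomes 10; next count becomes 9; next (((-count) != (limit * 9)) and ((extra * count) > (extra - limit))) evaluates to true; next step becomes 4; next scale becomes 0; next at idx=2:; next scale becomes 4; next count becomes 6; next final value 12 | g: extra becomes 10; next shift becomes 14; next count becomes 9; next (((-count) != (limit * 10)) and ((extra * count) > (extra - limit))) evaluates to true; next step becomes 4; next scale becomes 0; next at idx=2:; next scale becomes 4; next count becomes 6; next final value 12 — matching result 12.
Checked all 180 inputs in the declared domain: the outputs agree on every one.
verdict: equivalent


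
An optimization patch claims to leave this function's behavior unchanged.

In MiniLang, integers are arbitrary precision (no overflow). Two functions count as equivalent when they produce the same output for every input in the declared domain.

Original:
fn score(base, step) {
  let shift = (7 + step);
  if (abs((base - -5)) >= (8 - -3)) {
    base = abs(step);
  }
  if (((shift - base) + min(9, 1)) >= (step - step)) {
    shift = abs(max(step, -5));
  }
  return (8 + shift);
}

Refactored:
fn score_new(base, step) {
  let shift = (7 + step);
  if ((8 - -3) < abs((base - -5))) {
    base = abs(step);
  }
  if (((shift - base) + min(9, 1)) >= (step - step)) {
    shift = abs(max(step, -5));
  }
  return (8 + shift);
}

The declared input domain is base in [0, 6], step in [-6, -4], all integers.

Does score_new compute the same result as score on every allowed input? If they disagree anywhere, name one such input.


On input base=6, step=-4, score returns 12 while score_new returns 11.
verdict: not equivalent; witness: base=6, step=-4


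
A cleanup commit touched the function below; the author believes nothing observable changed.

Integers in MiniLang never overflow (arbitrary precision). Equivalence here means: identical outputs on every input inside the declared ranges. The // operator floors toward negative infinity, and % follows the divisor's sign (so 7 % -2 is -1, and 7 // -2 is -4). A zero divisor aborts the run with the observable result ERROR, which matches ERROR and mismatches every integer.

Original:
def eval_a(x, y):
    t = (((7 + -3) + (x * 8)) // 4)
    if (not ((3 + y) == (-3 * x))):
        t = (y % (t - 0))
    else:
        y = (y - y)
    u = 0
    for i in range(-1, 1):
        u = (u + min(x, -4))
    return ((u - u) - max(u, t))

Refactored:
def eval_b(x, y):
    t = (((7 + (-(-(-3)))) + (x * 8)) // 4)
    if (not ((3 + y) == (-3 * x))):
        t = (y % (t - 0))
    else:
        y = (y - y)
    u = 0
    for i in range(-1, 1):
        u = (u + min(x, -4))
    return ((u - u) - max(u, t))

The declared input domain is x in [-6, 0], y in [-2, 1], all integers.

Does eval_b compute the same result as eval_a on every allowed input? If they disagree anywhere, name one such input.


This is a faithful refactor — same computation, different form, but the computed results match everywhere.
One worked example (x=0, y=0) — eval_a: t = 1; (not ((3 + y) == (-3 * x))) -> true; t = 0; u = 0; [i=-1]; u = -4; [i=0]; u = -8; return 0; eval_b: t = 1; (not ((3 + y) == (-3 * x))) -> true; t = 0; u = 0; [i=-1]; u = -4; [i=0]; u = -8; return 0; agreement on 0.
Sweeping the whole domain (28 inputs) finds no disagreement.
verdict: equivalent


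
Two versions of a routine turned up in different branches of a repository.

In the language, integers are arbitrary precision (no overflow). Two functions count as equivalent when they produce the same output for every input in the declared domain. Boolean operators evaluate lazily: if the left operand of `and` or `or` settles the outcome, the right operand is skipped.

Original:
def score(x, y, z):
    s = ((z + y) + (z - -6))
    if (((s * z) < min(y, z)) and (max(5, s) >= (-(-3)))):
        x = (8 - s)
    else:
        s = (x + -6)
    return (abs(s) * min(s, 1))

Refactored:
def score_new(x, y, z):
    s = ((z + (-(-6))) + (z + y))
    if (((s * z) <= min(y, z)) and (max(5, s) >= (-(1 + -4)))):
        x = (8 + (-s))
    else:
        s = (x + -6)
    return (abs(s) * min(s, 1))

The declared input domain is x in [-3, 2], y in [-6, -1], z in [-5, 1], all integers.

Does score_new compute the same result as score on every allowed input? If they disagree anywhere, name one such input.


Run the pair on x=-3, y=-2, z=-1.
score: s = 2; (((s * z) < min(y, z)) and (max(5, s) >= (-(-3)))) -> false; s = -9; return -81
score_new: s = 2; (((s * z) <= min(y, z)) and (max(5, s) >= (-(1 + -4)))) -> true; x = 6; return 2
-81 against 2: the behavior changed.
verdict: not equivalent; witness: x=-3, y=-2, z=-1


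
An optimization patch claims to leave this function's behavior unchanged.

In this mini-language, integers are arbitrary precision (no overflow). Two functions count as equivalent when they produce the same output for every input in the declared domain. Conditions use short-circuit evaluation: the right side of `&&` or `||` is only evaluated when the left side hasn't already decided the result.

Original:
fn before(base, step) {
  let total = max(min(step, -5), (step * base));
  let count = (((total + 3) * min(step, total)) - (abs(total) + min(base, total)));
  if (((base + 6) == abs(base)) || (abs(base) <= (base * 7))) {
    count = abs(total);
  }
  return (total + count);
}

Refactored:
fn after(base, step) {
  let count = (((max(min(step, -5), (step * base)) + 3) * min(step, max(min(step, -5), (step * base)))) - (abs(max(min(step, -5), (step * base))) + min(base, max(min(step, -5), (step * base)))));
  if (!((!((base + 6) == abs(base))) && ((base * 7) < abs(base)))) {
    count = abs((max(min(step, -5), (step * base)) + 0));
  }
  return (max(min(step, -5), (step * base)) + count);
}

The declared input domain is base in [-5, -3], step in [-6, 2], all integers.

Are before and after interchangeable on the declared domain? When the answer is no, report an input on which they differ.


The two are interchangeable: statement counts differ, plus min/max/abs usage differs, plus boolean connective usage differs, plus comparison usage differs, plus arithmetic usage differs, plus local variable names differ, plus constant usage differs, and every declared input agrees.
One worked example (base=-3, step=2) — before: total=-5, then count=10, then (((base + 6) == abs(base)) || (abs(base) <= (base * 7))) is true, then count=5, then returns 0; after: count=10, then (!((!((base + 6) == abs(base))) && ((base * 7) < abs(base)))) is true, then count=5, then returns 0; agreement on 0.
Across all 27 domain points the two functions coincide.
verdict: equivalent


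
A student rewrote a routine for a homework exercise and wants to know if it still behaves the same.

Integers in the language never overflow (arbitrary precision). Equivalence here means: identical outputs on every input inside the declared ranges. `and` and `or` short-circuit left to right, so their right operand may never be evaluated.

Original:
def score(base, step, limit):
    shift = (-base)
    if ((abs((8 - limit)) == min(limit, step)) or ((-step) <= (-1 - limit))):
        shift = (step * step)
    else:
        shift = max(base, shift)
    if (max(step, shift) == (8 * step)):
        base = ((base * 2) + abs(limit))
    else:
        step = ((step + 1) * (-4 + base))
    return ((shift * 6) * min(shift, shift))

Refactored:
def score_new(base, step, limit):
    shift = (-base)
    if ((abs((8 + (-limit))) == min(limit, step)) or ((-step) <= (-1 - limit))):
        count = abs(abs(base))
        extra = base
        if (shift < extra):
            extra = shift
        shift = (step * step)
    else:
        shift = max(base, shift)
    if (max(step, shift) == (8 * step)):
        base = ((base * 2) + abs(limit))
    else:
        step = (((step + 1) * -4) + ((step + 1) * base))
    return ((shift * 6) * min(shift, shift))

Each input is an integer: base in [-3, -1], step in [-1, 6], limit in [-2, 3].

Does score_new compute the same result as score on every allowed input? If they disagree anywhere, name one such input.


Equivalent — the differences include constant usage differs, and branching structure differs, and statement counts differ, and local variable names differ, and arithmetic usage differs, and comparison usage differs, and min/max/abs usage differs, yet no declared input distinguishes the two.
As a probe, take base=-1, step=5, limit=2: score runs shift becomes 1; next ((abs((8 - limit)) == min(limit, step)) or ((-step) <= (-1 - limit))) evaluates to true; next shift becomes 25; next (max(step, shift) == (8 * step)) evaluates to false; next step becomes -30; next final value 3750; score_new runs shift becomes 1; next ((abs((8 + (-limit))) == min(limit, step)) or ((-step) <= (-1 - limit))) evaluates to true; next count becomes 1; next extra becomes -1; next (shift < extra) evaluates to false; next shift becomes 25; next (max(step, shift) == (8 * step)) evaluates to false; next step becomes -30; next final value 3750; both end at 3750.
Every one of the 144 inputs gives matching results.
verdict: equivalent


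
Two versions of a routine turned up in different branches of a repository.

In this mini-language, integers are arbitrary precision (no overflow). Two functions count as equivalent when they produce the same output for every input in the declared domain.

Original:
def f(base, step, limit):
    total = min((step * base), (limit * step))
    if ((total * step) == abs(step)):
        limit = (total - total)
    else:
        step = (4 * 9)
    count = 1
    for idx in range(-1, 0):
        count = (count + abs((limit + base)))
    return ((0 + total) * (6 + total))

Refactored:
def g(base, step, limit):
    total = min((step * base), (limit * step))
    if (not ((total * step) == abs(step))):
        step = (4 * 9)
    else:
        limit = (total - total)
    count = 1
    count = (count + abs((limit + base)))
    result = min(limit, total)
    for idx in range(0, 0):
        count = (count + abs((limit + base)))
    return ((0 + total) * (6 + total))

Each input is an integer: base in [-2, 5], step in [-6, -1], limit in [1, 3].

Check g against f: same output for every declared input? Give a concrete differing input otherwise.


The two versions differ — the changes include arithmetic usage differs; loop structure differs; statement counts differ; min/max/abs usage differs; local variable names differ; boolean connective usage differs.
Spot check at base=2, step=-5, limit=1 — f: total becomes -10; next ((total * step) == abs(step)) evaluates to false; next step becomes 36; next count becomes 1; next at idx=-1:; next count becomes 4; next final value 40. g: total becomes -10; next (not ((total * step) == abs(step))) evaluates to true; next step becomes 36; next count becomes 1; next count becomes 4; next result becomes -10; next idx never enters its loop body; next final value 40. Both give 40.
Checked all 144 inputs in the declared domain: the outputs agree on every one.
verdict: equivalent


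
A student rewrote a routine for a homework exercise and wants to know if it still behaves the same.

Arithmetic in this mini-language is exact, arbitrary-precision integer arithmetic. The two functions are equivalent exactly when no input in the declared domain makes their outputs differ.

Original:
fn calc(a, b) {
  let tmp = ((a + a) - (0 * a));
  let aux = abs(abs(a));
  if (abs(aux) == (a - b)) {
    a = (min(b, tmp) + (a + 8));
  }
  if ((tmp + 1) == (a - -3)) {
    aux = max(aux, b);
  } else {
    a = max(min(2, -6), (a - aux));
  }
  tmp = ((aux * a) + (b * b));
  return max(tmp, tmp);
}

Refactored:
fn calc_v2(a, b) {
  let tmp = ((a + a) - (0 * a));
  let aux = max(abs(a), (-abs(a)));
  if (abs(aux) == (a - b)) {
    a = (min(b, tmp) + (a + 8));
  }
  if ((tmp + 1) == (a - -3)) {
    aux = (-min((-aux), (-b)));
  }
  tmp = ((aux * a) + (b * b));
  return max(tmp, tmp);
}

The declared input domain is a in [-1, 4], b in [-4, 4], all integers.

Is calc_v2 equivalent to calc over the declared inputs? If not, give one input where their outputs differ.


Input a=-1, b=-4: 14 from calc versus 15 from calc_v2.
verdict: not equivalent; witness: a=-1, b=-4


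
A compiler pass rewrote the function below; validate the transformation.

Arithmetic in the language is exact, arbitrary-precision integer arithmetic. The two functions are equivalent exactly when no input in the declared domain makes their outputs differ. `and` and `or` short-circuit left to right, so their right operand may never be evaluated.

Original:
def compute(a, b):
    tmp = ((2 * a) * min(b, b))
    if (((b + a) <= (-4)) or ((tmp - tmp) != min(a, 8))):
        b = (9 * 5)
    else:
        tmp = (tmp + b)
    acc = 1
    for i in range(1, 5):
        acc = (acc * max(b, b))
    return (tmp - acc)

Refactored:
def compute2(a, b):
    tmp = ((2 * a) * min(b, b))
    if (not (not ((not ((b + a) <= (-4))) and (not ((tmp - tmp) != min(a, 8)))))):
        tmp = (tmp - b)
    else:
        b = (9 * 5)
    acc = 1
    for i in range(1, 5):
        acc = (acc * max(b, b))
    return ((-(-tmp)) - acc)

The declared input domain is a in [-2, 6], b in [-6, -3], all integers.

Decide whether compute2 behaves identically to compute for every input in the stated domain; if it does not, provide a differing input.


Not equivalent: a=0, b=-3 separates them (-84 vs -78).
compute: tmp=0, then (((b + a) <= (-4)) or ((tmp - tmp) != min(a, 8))) is false, then tmp=-3, then acc=1, then (i=1), then acc=-3, then (i=2), then acc=9, then (i=3), then acc=-27, then (i=4), then acc=81, then returns -84
compute2: tmp=0, then (not (not ((not ((b + a) <= (-4))) and (not ((tmp - tmp) != min(a, 8)))))) is true, then tmp=3, then acc=1, then (i=1), then acc=-3, then (i=2), then acc=9, then (i=3), then acc=-27, then (i=4), then acc=81, then returns -78
verdict: not equivalent; witness: a=0, b=-3


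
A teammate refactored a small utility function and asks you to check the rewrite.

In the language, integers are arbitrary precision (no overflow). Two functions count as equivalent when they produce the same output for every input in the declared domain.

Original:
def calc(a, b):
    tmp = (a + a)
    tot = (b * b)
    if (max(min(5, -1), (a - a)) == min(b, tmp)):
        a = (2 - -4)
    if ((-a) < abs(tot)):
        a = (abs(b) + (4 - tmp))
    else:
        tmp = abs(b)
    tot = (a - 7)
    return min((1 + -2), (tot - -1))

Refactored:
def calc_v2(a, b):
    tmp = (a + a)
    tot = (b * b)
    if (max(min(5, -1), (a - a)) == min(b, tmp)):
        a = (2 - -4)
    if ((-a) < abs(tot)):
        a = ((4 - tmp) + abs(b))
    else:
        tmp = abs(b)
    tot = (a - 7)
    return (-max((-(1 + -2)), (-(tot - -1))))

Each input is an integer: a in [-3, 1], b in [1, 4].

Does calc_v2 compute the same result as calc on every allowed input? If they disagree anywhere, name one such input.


Differences: min/max/abs usage differs — yet all 20 inputs agree.
verdict: equivalent


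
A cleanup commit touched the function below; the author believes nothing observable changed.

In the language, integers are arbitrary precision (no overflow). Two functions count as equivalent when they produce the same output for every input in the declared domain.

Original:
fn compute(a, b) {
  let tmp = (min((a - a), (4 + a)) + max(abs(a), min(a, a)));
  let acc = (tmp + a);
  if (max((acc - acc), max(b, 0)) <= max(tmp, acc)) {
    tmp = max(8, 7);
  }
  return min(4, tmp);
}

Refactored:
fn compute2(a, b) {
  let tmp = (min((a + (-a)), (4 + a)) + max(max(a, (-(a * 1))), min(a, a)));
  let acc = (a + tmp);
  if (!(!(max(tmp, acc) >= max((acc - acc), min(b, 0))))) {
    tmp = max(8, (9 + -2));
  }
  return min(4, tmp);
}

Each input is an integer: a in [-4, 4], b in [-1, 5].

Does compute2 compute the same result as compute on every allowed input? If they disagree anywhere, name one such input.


Not equivalent: a=-3, b=4 separates them (3 vs 4).
compute: tmp := 3 | acc := 0 | (max((acc - acc), max(b, 0)) <= max(tmp, acc)): false | result 3
compute2: tmp := 3 | acc := 0 | (!(!(max(tmp, acc) >= max((acc - acc), min(b, 0))))): true | tmp := 8 | result 4
verdict: not equivalent; witness: a=-3, b=4


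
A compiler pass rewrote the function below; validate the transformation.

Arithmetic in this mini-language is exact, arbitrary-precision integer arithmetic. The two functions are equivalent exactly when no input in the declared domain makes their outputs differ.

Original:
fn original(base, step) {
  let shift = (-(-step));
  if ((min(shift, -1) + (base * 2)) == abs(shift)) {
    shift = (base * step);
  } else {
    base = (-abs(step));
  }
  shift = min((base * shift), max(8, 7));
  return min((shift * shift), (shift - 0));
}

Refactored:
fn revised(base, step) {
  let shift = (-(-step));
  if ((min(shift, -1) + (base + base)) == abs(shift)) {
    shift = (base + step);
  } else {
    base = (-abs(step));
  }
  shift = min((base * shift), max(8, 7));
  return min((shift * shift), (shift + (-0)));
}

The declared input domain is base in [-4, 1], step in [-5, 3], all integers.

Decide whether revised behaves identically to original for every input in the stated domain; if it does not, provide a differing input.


Consider the input base=1, step=-1.
original: shift=-1, then ((min(shift, -1) + (base * 2)) == abs(shift)) is true, then shift=-1, then shift=-1, then returns -1
revised: shift=-1, then ((min(shift, -1) + (base + base)) == abs(shift)) is true, then shift=0, then shift=0, then returns 0
-1 against 0: the behavior changed.
verdict: not equivalent; witness: base=1, step=-1


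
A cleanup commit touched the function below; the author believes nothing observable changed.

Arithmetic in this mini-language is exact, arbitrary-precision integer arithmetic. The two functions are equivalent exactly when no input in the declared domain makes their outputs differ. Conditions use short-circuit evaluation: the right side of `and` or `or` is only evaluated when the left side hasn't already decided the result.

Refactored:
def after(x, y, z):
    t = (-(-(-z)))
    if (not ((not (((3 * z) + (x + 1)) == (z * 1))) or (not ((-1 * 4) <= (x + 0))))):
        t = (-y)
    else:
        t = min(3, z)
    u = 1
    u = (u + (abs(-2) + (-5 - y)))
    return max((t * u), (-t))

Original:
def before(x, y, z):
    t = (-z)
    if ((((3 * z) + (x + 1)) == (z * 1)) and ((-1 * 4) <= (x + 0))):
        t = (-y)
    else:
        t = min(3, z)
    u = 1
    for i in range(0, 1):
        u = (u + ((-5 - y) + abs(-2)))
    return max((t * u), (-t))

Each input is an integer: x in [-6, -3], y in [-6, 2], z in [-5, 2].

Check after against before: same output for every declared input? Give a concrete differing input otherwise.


Behavior is preserved: although loop structure differs; and local variable names differ; and statement counts differ; and boolean connective usage differs, the outputs never diverge.
One worked example (x=-6, y=-2, z=-1) — before: t := 1 | ((((3 * z) + (x + 1)) == (z * 1)) and ((-1 * 4) <= (x + 0))): false | t := -1 | u := 1 | iter i=0: | u := 0 | result 1; after: t := 1 | (not ((not (((3 * z) + (x + 1)) == (z * 1))) or (not ((-1 * 4) <= (x + 0))))): false | t := -1 | u := 1 | u := 0 | result 1; agreement on 1.
Every one of the 288 inputs gives matching results.
verdict: equivalent


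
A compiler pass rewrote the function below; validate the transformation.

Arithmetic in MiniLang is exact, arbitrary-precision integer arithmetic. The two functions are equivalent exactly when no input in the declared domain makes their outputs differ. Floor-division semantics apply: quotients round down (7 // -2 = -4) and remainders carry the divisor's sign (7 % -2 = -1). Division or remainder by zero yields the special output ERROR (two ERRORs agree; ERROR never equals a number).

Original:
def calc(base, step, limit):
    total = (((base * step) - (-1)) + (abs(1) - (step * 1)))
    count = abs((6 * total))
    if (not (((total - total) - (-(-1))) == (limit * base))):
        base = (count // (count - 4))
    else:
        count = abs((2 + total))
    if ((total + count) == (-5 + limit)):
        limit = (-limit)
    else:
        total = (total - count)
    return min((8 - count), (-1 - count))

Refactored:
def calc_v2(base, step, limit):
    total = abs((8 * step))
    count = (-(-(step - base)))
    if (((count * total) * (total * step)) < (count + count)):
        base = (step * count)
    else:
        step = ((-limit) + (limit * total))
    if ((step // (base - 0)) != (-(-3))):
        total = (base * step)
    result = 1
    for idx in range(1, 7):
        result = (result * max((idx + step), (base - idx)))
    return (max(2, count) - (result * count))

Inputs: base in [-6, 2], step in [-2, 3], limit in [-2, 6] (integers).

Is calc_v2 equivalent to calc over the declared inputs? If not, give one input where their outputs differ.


There is a counterexample at base=-6, step=-2, limit=-2: -97 on one side, 4 on the other.
calc: total = 16; count = 96; (not (((total - total) - (-(-1))) == (limit * base))) -> true; base = 1; ((total + count) == (-5 + limit)) -> false; total = -80; return -97
calc_v2: total = 16; count = 4; (((count * total) * (total * step)) < (count + count)) -> true; base = -8; ((step // (base - 0)) != (-(-3))) -> true; total = 16; result = 1; [idx=1]; result = -1; [idx=2]; result = 0; [idx=3]; result = 0; [idx=4]; result = 0; [idx=5]; result = 0; [idx=6]; result = 0; return 4
verdict: not equivalent; witness: base=-6, step=-2, limit=-2


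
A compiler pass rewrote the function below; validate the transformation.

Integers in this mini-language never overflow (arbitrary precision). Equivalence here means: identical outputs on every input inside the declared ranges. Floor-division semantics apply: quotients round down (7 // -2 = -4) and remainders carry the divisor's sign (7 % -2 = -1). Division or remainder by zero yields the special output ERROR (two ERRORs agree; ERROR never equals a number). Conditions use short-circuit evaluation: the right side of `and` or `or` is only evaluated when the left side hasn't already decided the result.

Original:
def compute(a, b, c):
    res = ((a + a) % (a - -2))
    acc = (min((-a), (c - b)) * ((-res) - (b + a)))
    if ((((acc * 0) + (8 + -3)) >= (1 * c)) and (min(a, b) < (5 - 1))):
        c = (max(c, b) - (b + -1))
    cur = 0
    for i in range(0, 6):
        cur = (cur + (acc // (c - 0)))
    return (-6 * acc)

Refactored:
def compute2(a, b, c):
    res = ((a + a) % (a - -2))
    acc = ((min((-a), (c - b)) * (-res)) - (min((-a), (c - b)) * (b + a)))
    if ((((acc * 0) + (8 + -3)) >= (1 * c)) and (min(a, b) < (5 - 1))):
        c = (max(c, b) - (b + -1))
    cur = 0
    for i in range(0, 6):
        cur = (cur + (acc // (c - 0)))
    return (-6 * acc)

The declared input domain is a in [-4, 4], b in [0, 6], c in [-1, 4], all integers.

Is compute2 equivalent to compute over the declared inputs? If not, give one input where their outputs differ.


The two versions differ — the changes include min/max/abs usage differs, and arithmetic usage differs.
One worked example (a=-4, b=4, c=2) — compute: res = 0; acc = 0; ((((acc * 0) + (8 + -3)) >= (1 * c)) and (min(a, b) < (5 - 1))) -> true; c = 1; cur = 0; [i=0]; cur = 0; [i=1]; cur = 0; [i=2]; cur = 0; [i=3]; cur = 0; [i=4]; cur = 0; [i=5]; cur = 0; return 0; compute2: res = 0; acc = 0; ((((acc * 0) + (8 + -3)) >= (1 * c)) and (min(a, b) < (5 - 1))) -> true; c = 1; cur = 0; [i=0]; cur = 0; [i=1]; cur = 0; [i=2]; cur = 0; [i=3]; cur = 0; [i=4]; cur = 0; [i=5]; cur = 0; return 0; agreement on 0.
Checked all 378 inputs in the declared domain: the outputs agree on every one.
verdict: equivalent


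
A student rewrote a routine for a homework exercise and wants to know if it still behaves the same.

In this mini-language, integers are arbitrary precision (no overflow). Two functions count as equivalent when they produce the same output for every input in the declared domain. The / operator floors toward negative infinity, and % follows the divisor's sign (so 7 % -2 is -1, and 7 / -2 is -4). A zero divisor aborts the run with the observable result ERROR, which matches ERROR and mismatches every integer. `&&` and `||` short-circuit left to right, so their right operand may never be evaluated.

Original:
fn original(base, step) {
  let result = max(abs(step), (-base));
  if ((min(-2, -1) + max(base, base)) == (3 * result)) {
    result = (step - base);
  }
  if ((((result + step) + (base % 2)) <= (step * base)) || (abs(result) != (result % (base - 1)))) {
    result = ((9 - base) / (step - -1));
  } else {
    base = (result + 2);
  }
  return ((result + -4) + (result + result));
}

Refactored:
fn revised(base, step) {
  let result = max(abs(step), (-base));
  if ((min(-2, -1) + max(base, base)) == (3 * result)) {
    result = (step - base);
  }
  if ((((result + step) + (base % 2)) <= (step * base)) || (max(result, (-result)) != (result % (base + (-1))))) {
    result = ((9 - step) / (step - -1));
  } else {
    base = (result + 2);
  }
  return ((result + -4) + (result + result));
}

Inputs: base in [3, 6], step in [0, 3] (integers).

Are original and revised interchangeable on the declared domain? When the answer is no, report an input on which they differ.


These are not equivalent — on base=3, step=1 the outputs split (5 vs 8).
original: result=1, then ((min(-2, -1) + max(base, base)) == (3 * result)) is false, then ((((result + step) + (base % 2)) <= (step * base)) || (abs(result) != (result % (base - 1)))) is true, then result=3, then returns 5
revised: result=1, then ((min(-2, -1) + max(base, base)) == (3 * result)) is false, then ((((result + step) + (base % 2)) <= (step * base)) || (max(result, (-result)) != (result % (base + (-1))))) is true, then result=4, then returns 8
verdict: not equivalent; witness: base=3, step=1


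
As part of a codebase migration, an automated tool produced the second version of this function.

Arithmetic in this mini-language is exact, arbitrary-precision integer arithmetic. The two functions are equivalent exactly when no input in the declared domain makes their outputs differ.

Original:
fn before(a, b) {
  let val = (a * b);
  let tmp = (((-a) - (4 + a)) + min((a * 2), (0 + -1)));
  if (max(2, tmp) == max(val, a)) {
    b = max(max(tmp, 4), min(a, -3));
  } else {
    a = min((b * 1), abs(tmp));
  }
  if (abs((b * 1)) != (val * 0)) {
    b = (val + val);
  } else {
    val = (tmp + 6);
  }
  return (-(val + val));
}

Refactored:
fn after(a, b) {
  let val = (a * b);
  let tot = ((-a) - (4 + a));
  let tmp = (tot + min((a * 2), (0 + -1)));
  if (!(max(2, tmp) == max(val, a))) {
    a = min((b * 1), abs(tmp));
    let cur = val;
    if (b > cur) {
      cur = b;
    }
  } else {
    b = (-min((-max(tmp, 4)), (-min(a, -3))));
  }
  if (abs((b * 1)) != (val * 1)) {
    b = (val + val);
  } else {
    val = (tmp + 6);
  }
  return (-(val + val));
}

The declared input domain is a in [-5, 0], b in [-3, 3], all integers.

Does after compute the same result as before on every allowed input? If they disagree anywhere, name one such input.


Not equivalent: a=-1, b=-3 separates them (-6 vs -4).
before: val=3, then tmp=-4, then (max(2, tmp) == max(val, a)) is false, then a=-3, then (abs((b * 1)) != (val * 0)) is true, then b=6, then returns -6
after: val=3, then tot=-2, then tmp=-4, then (!(max(2, tmp) == max(val, a))) is true, then a=-3, then cur=3, then (b > cur) is false, then (abs((b * 1)) != (val * 1)) is false, then val=2, then returns -4
verdict: not equivalent; witness: a=-1, b=-3


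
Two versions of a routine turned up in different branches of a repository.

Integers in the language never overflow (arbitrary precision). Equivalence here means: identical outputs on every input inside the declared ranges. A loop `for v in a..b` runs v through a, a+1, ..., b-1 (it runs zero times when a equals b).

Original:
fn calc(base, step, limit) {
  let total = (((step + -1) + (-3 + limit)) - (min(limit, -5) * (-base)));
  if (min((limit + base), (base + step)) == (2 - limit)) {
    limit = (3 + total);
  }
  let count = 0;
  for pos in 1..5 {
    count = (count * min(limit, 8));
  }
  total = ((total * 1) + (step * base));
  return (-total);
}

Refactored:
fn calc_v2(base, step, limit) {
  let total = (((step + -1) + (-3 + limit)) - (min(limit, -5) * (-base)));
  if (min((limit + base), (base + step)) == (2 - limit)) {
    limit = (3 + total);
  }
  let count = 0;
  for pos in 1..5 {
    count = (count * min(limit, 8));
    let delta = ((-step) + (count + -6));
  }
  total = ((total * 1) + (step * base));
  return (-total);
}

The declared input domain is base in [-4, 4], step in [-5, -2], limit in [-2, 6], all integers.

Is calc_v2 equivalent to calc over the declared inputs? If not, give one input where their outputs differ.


Although arithmetic usage differs, and local variable names differ, and constant usage differs, and statement counts differ, 324/324 inputs agree.
verdict: equivalent


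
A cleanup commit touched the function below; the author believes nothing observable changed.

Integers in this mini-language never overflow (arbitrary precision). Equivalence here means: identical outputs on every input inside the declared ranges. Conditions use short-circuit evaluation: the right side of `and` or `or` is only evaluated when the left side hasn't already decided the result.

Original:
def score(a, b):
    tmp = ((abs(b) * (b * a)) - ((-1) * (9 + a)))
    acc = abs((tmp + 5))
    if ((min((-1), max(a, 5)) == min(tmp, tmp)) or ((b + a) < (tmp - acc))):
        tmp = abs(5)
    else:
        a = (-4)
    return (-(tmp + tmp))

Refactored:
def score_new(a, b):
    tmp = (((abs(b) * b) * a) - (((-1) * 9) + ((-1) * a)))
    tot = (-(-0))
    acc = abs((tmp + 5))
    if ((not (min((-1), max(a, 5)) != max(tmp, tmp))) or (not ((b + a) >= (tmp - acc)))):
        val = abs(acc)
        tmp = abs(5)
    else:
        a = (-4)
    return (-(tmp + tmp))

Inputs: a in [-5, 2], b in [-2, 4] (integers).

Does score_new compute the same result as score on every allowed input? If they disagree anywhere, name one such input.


Equivalent. The suspicious edit (`min(tmp, tmp)` became `max(tmp, tmp)`) never changes the result for any input inside the declared domain.
Checked all 56 inputs in the declared domain: the outputs agree on every one.
Spot check at a=-5, b=-2 — score: tmp becomes 24; next acc becomes 29; next ((min((-1), max(a, 5)) == min(tmp, tmp)) or ((b + a) < (tmp - acc))) evaluates to true; next tmp becomes 5; next final value -10. score_new: tmp becomes 24; next tot becomes 0; next acc becomes 29; next ((not (min((-1), max(a, 5)) != max(tmp, tmp))) or (not ((b + a) >= (tmp - acc)))) evaluates to true; next val becomes 29; next tmp becomes 5; next final value -10. Both give -10.
verdict: equivalent


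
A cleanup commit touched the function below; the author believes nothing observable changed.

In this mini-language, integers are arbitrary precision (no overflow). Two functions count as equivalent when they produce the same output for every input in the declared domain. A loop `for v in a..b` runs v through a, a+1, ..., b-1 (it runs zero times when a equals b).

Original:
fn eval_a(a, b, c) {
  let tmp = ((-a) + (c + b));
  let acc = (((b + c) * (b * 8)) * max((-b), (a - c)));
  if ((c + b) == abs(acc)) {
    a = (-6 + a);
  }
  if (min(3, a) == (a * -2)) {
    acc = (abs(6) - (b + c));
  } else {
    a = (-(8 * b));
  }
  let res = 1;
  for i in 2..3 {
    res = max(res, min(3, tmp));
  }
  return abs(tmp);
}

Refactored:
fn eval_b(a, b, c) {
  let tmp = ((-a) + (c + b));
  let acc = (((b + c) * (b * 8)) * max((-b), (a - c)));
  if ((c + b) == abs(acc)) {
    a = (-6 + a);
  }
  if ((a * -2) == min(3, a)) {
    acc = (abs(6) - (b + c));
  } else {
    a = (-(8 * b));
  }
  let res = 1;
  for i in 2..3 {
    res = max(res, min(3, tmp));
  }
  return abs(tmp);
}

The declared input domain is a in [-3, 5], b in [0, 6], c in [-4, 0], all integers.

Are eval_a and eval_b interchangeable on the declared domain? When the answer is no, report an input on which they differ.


Behavior is preserved: although same computation, different form, the outputs never diverge.
As a probe, take a=-3, b=1, c=0: eval_a runs tmp=4, then acc=-8, then ((c + b) == abs(acc)) is false, then (min(3, a) == (a * -2)) is false, then a=-8, then res=1, then (i=2), then res=3, then returns 4; eval_b runs tmp=4, then acc=-8, then ((c + b) == abs(acc)) is false, then ((a * -2) == min(3, a)) is false, then a=-8, then res=1, then (i=2), then res=3, then returns 4; both end at 4.
An exhaustive pass over the 315 declared inputs shows identical outputs.
verdict: equivalent


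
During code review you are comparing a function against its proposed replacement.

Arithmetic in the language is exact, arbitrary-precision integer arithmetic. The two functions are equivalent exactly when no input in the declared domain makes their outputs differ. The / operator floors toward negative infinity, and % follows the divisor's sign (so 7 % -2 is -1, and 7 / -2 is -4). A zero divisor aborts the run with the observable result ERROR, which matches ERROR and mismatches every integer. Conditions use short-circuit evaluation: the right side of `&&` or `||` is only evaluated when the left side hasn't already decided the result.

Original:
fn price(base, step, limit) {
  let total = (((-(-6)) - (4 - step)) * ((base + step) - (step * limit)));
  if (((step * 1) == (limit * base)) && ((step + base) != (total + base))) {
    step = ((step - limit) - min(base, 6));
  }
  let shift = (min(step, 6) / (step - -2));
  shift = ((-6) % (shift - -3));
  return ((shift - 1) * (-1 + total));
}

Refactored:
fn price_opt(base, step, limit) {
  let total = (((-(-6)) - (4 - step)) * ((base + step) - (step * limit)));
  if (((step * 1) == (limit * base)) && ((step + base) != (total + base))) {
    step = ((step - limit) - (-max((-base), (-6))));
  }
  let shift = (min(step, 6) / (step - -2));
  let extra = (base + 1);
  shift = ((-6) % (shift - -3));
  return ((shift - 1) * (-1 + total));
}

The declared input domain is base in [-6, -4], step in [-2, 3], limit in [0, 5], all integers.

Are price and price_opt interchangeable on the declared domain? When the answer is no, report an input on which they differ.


Side by side, the visible changes include: local variable names differ, plus min/max/abs usage differs, plus statement counts differ, plus constant usage differs, plus arithmetic usage differs.
Spot check at base=-4, step=-1, limit=1 — price: total becomes -4; next (((step * 1) == (limit * base)) && ((step + base) != (total + base))) evaluates to false; next shift becomes -1; next shift becomes 0; next final value 5. price_opt: total becomes -4; next (((step * 1) == (limit * base)) && ((step + base) != (total + base))) evaluates to false; next shift becomes -1; next extra becomes -3; next shift becomes 0; next final value 5. Both give 5.
Every one of the 108 inputs gives matching results.
verdict: equivalent


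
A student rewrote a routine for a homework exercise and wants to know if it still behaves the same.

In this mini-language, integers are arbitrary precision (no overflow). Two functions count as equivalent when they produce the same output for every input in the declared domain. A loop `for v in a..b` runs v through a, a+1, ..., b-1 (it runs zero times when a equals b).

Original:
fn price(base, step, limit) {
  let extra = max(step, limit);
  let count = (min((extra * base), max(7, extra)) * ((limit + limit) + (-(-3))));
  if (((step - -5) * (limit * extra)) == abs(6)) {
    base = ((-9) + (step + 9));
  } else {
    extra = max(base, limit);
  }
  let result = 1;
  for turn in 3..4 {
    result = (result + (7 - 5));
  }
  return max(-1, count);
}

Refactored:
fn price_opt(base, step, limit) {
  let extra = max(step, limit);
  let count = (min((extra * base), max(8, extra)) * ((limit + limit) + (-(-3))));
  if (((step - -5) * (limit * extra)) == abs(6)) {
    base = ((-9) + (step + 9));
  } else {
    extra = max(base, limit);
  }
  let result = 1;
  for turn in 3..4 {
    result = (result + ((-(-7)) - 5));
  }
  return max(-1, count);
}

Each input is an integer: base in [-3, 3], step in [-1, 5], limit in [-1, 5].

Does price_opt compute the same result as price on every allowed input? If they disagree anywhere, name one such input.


Not equivalent: base=2, step=-1, limit=4 separates them (77 vs 88).
price: extra = 4; count = 77; (((step - -5) * (limit * extra)) == abs(6)) -> false; extra = 4; result = 1; [turn=3]; result = 3; return 77
price_opt: extra = 4; count = 88; (((step - -5) * (limit * extra)) == abs(6)) -> false; extra = 4; result = 1; [turn=3]; result = 3; return 88
verdict: not equivalent; witness: base=2, step=-1, limit=4


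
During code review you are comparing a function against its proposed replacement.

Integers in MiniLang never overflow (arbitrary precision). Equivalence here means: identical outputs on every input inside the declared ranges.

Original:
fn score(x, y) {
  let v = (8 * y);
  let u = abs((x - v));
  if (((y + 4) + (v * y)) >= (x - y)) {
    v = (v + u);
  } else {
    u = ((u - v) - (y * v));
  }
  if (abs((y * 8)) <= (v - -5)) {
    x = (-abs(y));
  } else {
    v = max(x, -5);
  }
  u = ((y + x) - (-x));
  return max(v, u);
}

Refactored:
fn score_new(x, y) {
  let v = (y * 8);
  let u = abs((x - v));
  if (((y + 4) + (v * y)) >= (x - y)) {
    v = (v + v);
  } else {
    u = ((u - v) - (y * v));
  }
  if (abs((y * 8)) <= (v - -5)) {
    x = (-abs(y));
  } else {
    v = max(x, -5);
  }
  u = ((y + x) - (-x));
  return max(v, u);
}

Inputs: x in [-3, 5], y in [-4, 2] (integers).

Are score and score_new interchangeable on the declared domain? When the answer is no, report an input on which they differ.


Not equivalent: x=-3, y=0 separates them (3 vs 0).
score: v := 0 | u := 3 | (((y + 4) + (v * y)) >= (x - y)): true | v := 3 | (abs((y * 8)) <= (v - -5)): true | x := 0 | u := 0 | result 3
score_new: v := 0 | u := 3 | (((y + 4) + (v * y)) >= (x - y)): true | v := 0 | (abs((y * 8)) <= (v - -5)): true | x := 0 | u := 0 | result 0
verdict: not equivalent; witness: x=-3, y=0


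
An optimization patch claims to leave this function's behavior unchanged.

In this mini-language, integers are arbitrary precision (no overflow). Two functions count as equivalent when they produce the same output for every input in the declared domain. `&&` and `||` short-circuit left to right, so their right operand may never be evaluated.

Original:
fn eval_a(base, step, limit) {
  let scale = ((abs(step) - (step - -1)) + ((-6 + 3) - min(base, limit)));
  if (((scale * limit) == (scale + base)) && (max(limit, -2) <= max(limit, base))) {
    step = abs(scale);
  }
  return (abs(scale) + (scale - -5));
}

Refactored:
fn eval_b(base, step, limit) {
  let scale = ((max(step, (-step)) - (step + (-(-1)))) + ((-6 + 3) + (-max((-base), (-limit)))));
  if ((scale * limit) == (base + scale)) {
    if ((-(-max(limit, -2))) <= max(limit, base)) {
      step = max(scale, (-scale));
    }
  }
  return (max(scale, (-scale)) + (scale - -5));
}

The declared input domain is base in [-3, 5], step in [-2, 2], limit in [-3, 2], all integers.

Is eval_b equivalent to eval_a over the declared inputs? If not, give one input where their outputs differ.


The rewrite breaks on base=-3, step=-2, limit=-3, where the results are 11 and 5.
eval_a: scale=3, then (((scale * limit) == (scale + base)) && (max(limit, -2) <= max(limit, base))) is false, then returns 11
eval_b: scale=-3, then ((scale * limit) == (base + scale)) is false, then returns 5
verdict: not equivalent; witness: base=-3, step=-2, limit=-3
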